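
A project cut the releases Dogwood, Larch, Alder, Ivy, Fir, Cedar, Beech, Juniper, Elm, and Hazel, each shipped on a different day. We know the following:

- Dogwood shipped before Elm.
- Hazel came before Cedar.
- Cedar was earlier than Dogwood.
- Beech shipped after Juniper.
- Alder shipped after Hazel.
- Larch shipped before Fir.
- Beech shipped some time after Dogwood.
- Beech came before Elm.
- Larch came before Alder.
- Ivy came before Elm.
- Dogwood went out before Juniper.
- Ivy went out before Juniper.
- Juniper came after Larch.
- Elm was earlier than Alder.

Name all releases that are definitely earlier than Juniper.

Directly stated before Juniper: Dogwood, Ivy, and Larch.
Cedar reaches Juniper via Cedar → Dogwood → Juniper.
Hazel reaches Juniper via Hazel → Cedar → Dogwood → Juniper.
No chain forces Beech (or any of the others) ahead of Juniper.

Cedar, Dogwood, Hazel, Ivy, Larch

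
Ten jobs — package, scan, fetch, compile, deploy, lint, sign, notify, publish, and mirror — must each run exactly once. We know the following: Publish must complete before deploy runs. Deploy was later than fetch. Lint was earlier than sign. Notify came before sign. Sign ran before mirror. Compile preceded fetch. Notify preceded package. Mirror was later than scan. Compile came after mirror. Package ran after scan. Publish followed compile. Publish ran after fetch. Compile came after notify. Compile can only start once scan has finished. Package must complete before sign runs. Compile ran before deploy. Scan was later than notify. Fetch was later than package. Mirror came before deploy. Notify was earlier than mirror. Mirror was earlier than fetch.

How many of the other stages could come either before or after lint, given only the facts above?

3

Forced after lint: compile, deploy, fetch, mirror, publish, and sign.
That leaves notify, package, and scan with no forced order relative to lint — 3.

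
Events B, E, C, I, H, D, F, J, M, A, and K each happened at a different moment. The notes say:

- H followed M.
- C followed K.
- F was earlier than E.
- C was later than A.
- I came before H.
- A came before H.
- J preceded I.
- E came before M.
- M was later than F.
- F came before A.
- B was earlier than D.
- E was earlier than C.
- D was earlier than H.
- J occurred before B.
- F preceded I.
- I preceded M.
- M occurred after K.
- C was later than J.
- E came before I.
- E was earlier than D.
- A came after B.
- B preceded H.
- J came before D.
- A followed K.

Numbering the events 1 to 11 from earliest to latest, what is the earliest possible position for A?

B, F, J, and K must all come before A — 4 forced predecessors.
Nothing else is forced ahead of A, so its earliest slot is position 4 + 1 = 5.

5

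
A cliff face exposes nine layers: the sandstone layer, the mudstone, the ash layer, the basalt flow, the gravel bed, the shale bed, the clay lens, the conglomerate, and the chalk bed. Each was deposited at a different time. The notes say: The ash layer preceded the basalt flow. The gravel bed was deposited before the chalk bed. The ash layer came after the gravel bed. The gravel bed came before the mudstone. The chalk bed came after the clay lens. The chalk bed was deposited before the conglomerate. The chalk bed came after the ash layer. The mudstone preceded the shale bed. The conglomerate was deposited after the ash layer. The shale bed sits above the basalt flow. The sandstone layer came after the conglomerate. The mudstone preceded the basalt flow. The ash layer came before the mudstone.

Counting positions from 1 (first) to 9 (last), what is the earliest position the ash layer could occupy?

The gravel bed must come before the ash layer — 1 forced predecessor.
Nothing else is forced ahead of the ash layer, so its earliest slot is position 1 + 1 = 2.

2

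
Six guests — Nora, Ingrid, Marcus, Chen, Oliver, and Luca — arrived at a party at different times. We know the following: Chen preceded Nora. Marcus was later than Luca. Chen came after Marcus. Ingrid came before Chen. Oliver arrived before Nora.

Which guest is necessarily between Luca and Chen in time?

Tracing the constraints gives Luca → Marcus → Chen, so Marcus sits after Luca and before Chen.
No other guest is forced both after Luca and before Chen.

Marcus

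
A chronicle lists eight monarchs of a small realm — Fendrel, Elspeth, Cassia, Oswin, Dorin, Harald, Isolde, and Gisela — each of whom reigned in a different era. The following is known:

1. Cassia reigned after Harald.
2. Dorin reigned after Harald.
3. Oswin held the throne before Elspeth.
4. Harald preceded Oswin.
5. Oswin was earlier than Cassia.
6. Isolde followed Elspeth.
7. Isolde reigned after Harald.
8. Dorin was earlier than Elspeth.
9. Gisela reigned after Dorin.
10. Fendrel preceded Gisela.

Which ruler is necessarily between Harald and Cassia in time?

Tracing the constraints gives Harald → Oswin → Cassia, so Oswin sits after Harald and before Cassia.
No other ruler is forced both after Harald and before Cassia.

Oswin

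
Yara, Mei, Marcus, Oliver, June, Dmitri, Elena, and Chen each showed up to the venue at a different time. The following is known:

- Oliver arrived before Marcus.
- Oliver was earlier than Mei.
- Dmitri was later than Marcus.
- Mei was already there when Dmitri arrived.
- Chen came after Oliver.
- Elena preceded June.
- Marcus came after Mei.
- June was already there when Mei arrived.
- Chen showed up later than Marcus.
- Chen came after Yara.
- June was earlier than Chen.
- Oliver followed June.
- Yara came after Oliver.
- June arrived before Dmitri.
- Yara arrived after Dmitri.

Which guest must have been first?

Elena

Elena has a chain of constraints placing them before every other guest, so Elena must be first.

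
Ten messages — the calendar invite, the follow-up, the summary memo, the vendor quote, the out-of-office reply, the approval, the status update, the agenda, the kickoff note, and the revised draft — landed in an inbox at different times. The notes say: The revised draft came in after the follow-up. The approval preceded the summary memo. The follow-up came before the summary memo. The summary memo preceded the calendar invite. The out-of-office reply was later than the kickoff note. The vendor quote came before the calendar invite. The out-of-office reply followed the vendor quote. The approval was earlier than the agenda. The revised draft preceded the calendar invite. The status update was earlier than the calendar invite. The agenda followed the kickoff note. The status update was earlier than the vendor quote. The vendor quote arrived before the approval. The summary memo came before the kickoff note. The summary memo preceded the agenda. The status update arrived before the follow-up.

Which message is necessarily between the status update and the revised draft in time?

the follow-up

Tracing the constraints gives the status update → the follow-up → the revised draft, so the follow-up sits after the status update and before the revised draft.
No other message is forced both after the status update and before the revised draft.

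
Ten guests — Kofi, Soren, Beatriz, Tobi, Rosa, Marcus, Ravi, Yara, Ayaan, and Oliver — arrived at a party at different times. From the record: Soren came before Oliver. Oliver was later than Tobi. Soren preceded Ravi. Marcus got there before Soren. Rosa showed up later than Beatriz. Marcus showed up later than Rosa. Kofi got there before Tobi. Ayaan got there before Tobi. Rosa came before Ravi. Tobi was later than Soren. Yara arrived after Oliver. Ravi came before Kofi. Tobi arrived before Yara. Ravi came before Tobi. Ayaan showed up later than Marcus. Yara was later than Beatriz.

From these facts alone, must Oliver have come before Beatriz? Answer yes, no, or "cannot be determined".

no

Tracing the constraints gives Beatriz → Rosa → Marcus → Soren → Oliver, so Beatriz must come before Oliver.
That means Oliver cannot be before Beatriz.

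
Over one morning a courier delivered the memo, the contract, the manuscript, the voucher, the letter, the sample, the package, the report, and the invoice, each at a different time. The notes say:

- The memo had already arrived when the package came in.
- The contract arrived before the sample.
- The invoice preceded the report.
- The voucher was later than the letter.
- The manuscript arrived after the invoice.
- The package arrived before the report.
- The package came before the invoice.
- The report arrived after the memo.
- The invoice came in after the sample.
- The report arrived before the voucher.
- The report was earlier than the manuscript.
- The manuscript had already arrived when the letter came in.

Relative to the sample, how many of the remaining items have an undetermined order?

Forced before the sample: the contract; forced after the sample: the invoice, the letter, the manuscript, the report, and the voucher.
That leaves the memo and the package with no forced order relative to the sample — 2.

2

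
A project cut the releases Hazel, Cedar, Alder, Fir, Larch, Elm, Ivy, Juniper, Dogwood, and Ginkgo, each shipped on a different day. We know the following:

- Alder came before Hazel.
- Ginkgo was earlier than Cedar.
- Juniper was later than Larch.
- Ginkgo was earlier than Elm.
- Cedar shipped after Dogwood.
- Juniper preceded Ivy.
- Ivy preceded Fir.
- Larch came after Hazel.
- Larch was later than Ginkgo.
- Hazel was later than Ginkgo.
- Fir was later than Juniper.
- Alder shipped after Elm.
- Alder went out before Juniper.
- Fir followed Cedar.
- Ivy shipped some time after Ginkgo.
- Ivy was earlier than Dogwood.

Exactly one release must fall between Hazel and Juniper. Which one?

Larch

Tracing the constraints gives Hazel → Larch → Juniper, so Larch sits after Hazel and before Juniper.
No other release is forced both after Hazel and before Juniper.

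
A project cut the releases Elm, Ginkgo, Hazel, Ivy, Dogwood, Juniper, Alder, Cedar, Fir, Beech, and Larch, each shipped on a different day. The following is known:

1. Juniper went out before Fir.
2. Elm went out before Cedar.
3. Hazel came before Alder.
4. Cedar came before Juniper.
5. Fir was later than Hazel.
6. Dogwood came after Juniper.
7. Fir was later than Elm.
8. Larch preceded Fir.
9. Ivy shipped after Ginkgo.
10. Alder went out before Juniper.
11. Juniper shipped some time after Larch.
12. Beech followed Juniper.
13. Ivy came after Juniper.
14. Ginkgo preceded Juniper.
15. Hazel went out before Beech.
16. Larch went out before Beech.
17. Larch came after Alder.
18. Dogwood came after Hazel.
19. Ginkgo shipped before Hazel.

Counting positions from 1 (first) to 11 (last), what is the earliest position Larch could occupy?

Alder, Ginkgo, and Hazel must all come before Larch — 3 forced predecessors.
Nothing else is forced ahead of Larch, so its earliest slot is position 3 + 1 = 4.

4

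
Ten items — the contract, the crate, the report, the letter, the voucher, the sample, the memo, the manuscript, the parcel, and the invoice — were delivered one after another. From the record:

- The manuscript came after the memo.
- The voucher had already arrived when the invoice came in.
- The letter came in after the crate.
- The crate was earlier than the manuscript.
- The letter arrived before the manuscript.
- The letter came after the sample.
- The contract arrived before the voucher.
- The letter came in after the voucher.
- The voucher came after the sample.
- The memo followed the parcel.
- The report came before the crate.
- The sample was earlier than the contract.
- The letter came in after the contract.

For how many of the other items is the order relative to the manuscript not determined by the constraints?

Forced before the manuscript: the contract, the crate, the letter, the memo, the parcel, the report, the sample, and the voucher.
That leaves the invoice with no forced order relative to the manuscript — 1.

1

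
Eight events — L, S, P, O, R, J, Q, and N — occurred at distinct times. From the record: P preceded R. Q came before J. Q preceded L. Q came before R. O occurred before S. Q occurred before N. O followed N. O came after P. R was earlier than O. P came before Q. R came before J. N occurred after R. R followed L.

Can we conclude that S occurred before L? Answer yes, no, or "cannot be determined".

no

Tracing the constraints gives L → R → O → S, so L must come before S.
That means S cannot be before L.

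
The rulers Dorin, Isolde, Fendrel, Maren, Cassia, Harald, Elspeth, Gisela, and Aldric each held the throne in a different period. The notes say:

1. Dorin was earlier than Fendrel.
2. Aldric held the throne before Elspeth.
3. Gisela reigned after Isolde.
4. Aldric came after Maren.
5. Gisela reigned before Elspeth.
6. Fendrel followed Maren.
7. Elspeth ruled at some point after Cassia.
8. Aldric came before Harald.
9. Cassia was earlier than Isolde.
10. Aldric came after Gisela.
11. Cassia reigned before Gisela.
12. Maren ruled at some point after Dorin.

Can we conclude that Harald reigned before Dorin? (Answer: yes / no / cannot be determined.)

no

Tracing the constraints gives Dorin → Maren → Aldric → Harald, so Dorin must come before Harald.
That means Harald cannot be before Dorin.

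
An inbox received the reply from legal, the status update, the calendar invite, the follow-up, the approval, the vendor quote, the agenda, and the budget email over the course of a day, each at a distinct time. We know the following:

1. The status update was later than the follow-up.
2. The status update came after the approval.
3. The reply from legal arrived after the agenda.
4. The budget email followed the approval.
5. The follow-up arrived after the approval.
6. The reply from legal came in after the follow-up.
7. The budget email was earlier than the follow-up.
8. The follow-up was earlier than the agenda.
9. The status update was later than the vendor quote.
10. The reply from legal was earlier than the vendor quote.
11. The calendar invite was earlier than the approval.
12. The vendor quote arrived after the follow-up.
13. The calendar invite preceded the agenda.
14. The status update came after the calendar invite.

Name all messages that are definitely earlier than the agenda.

the approval, the budget email, the calendar invite, the follow-up

Directly stated before the agenda: the calendar invite and the follow-up.
The approval reaches the agenda via the approval → the follow-up → the agenda.
The budget email reaches the agenda via the budget email → the follow-up → the agenda.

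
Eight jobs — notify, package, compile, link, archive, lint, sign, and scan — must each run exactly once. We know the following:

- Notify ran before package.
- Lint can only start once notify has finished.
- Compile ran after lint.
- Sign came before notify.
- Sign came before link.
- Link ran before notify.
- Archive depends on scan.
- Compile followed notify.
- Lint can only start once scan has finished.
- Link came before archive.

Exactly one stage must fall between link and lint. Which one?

Tracing the constraints gives link → notify → lint, so notify sits after link and before lint.
No other stage is forced both after link and before lint.

notify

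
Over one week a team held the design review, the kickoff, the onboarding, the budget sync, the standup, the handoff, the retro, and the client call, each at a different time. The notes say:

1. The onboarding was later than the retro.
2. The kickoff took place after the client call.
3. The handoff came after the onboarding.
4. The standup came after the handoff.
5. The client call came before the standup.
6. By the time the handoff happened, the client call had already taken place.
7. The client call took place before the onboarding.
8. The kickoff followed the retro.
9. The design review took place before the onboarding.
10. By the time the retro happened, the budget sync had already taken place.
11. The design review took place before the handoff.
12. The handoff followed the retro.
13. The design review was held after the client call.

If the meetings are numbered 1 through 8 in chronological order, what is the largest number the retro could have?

4

The retro must come before the handoff, the kickoff, the onboarding, and the standup — 4 meetings forced after it.
Everything else can be placed before the retro in some valid order, so the retro can sit as late as position 8 − 4 = 4.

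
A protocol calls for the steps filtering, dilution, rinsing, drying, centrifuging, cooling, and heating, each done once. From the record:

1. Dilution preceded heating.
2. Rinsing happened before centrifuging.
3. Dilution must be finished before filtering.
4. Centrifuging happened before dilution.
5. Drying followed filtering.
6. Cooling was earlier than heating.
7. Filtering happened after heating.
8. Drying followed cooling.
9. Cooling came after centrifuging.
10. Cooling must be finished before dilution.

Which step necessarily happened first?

Rinsing has a chain of constraints placing it before every other step, so rinsing must be first.

rinsing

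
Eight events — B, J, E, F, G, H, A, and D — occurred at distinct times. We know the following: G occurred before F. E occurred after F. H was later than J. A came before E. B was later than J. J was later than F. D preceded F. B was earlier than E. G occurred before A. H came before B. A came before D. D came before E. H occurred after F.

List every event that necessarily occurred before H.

A, D, F, G, J

Directly stated before H: F and J.
A reaches H via A → D → F → H.
D reaches H via D → F → H.
G reaches H via G → F → H.
No chain forces E (or any of the others) ahead of H.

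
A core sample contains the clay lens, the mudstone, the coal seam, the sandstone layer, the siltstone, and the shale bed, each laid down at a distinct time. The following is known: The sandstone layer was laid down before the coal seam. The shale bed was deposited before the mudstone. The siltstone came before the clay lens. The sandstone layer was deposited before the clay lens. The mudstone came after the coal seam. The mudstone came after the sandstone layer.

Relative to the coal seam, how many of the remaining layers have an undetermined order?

Forced before the coal seam: the sandstone layer; forced after the coal seam: the mudstone.
That leaves the clay lens, the shale bed, and the siltstone with no forced order relative to the coal seam — 3.

3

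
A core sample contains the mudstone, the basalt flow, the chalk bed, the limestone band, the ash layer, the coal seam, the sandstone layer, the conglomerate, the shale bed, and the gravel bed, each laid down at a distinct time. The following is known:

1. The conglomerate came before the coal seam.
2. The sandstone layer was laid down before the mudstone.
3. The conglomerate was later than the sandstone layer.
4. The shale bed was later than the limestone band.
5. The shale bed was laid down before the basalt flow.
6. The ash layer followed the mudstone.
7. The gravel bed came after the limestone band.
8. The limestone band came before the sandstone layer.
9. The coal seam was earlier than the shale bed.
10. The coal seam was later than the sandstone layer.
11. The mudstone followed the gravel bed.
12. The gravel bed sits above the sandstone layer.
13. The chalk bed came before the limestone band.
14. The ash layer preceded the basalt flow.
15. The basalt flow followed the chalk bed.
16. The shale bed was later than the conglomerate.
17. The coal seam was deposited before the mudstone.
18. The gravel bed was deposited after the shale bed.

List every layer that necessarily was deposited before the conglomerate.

the chalk bed, the limestone band, the sandstone layer

Directly stated before the conglomerate: the sandstone layer.
The chalk bed reaches the conglomerate via the chalk bed → the limestone band → the sandstone layer → the conglomerate.
The limestone band reaches the conglomerate via the limestone band → the sandstone layer → the conglomerate.
No chain forces the basalt flow (or any of the others) ahead of the conglomerate.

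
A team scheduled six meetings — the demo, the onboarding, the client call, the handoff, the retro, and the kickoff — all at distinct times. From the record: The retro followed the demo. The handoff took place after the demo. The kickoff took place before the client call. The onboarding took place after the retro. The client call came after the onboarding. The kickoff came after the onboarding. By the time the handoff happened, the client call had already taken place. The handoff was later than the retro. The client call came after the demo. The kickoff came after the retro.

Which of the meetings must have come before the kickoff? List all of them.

Directly stated before the kickoff: the onboarding and the retro.
The demo reaches the kickoff via the demo → the retro → the kickoff.

the demo, the onboarding, the retro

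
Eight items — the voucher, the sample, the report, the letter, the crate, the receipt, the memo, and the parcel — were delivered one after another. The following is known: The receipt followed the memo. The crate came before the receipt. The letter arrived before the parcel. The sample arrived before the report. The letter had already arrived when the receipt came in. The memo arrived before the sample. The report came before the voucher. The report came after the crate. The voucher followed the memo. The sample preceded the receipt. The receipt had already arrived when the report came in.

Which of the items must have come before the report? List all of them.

the crate, the letter, the memo, the receipt, the sample

Directly stated before the report: the crate, the receipt, and the sample.
The letter reaches the report via the letter → the receipt → the report.
The memo reaches the report via the memo → the sample → the report.
No chain forces the parcel (or any of the others) ahead of the report.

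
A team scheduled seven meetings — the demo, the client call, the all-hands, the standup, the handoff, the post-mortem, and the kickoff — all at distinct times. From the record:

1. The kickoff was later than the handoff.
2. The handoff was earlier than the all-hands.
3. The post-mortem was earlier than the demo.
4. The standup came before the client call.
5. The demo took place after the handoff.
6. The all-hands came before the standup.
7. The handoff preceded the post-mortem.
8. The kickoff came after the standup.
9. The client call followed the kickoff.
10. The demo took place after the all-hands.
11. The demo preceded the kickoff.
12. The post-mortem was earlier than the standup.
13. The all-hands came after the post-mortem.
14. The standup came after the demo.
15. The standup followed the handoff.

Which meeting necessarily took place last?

Every other meeting has a chain of constraints placing it before the client call, so the client call is last.

the client call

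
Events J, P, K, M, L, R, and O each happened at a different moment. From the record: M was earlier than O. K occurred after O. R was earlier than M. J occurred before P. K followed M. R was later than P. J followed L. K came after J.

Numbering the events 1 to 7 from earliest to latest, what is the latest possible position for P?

P must come before K, M, O, and R — 4 events forced after it.
Everything else can be placed before P in some valid order, so P can sit as late as position 7 − 4 = 3.

3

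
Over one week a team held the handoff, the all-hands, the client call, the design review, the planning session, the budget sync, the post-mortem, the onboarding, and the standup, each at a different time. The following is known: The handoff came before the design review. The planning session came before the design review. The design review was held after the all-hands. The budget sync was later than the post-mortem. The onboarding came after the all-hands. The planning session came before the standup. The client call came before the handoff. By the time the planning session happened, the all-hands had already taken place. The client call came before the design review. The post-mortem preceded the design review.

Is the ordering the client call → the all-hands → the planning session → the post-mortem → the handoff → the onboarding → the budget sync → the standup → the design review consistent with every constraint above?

Check each stated constraint against the proposed order — e.g. the all-hands is ahead of the design review; the client call is ahead of the design review. Every pair is in the required order; nothing is violated.

yes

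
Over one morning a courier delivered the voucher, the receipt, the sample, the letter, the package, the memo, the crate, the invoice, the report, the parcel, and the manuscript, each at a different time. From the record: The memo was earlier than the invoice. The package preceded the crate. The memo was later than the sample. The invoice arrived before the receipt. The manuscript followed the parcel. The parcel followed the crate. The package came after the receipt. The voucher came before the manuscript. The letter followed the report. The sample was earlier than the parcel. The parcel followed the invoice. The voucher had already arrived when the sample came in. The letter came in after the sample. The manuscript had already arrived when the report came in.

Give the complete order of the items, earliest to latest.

The constraints fix every adjacent pair, so only one ordering works:
the voucher → the sample → the memo → the invoice → the receipt → the package → the crate → the parcel → the manuscript → the report → the letter.

the voucher, the sample, the memo, the invoice, the receipt, the package, the crate, the parcel, the manuscript, the report, the letter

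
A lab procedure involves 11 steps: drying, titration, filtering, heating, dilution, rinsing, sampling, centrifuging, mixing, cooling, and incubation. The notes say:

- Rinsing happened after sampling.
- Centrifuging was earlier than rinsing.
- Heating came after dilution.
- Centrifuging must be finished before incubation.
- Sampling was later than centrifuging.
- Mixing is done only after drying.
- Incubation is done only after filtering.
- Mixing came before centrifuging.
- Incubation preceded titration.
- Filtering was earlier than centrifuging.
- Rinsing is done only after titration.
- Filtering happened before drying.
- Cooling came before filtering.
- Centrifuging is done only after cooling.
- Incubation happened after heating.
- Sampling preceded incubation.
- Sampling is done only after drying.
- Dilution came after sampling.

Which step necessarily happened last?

Every other step has a chain of constraints placing it before rinsing, so rinsing is last.

rinsing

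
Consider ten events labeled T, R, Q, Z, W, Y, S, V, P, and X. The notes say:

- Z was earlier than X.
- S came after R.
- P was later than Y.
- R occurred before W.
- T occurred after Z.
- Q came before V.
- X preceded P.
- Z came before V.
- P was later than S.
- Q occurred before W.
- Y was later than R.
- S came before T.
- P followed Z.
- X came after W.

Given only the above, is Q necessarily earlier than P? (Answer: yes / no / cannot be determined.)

Chain the constraints: Q → W → X → P. Each link is directly stated, so Q comes before P.

yes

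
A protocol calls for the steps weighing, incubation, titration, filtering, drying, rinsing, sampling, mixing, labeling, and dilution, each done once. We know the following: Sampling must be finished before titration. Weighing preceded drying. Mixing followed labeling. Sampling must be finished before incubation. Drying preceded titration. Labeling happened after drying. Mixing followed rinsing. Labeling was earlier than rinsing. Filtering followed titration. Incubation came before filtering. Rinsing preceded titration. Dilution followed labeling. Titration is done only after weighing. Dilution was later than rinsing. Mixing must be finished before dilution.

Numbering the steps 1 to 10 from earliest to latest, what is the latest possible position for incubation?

Incubation must come before filtering — 1 step forced after it.
Everything else can be placed before incubation in some valid order, so incubation can sit as late as position 10 − 1 = 9.

9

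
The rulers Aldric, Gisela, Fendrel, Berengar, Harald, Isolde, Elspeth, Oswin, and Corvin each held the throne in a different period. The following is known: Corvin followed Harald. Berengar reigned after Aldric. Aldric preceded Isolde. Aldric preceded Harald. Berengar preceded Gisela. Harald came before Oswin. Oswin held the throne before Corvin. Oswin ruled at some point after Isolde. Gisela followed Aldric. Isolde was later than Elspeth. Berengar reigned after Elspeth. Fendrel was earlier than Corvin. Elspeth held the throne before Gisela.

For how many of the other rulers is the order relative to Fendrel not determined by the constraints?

Forced after Fendrel: Corvin.
That leaves Aldric, Berengar, Elspeth, Gisela, Harald, Isolde, and Oswin with no forced order relative to Fendrel — 7.

7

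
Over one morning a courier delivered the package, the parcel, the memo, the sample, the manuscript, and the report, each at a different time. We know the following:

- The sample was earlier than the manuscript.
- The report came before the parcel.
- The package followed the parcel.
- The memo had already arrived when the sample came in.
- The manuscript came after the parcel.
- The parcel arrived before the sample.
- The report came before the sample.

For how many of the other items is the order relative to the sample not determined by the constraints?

Forced before the sample: the memo, the parcel, and the report; forced after the sample: the manuscript.
That leaves the package with no forced order relative to the sample — 1.

1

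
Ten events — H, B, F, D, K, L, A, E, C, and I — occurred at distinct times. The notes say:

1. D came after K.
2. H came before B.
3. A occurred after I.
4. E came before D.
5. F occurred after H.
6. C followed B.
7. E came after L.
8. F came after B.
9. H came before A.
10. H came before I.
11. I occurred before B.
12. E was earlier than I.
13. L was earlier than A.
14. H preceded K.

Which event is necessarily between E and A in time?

Tracing the constraints gives E → I → A, so I sits after E and before A.
No other event is forced both after E and before A.

I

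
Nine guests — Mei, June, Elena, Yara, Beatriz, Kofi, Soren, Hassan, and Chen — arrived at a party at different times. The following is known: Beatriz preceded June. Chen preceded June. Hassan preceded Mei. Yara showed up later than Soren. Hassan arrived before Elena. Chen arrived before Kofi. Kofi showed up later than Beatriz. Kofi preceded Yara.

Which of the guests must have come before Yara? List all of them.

Beatriz, Chen, Kofi, Soren

Directly stated before Yara: Kofi and Soren.
Beatriz reaches Yara via Beatriz → Kofi → Yara.
Chen reaches Yara via Chen → Kofi → Yara.
No chain forces Hassan (or any of the others) ahead of Yara.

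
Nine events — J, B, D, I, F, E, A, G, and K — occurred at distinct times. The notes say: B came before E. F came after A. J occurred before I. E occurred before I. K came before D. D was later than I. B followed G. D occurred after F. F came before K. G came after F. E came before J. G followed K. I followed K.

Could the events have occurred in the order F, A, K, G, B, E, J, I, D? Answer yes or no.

The constraints require A before F, but in the proposed sequence F appears ahead of A. That one violation is enough.

no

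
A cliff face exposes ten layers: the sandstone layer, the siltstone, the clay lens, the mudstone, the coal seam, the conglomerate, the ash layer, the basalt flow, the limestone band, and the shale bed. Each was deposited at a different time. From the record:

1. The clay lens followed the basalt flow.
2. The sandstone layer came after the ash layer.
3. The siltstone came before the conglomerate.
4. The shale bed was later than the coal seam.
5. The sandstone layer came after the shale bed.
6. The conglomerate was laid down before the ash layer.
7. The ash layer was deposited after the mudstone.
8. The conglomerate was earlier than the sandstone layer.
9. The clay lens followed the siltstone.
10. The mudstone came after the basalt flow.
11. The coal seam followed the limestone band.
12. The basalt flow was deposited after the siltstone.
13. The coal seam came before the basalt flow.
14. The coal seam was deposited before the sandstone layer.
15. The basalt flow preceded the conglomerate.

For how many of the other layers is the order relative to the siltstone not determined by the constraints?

Forced after the siltstone: the ash layer, the basalt flow, the clay lens, the conglomerate, the mudstone, and the sandstone layer.
That leaves the coal seam, the limestone band, and the shale bed with no forced order relative to the siltstone — 3.

3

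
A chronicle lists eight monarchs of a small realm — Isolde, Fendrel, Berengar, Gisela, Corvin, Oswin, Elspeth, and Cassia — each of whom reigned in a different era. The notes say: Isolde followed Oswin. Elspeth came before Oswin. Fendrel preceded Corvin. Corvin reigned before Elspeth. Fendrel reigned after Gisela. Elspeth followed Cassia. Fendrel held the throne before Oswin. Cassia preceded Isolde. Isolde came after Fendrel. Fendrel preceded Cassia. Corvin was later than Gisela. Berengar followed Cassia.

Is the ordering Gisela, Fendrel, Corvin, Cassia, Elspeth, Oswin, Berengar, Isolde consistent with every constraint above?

yes

Check each stated constraint against the proposed order — e.g. Cassia is ahead of Isolde; Fendrel is ahead of Isolde. Every pair is in the required order; nothing is violated.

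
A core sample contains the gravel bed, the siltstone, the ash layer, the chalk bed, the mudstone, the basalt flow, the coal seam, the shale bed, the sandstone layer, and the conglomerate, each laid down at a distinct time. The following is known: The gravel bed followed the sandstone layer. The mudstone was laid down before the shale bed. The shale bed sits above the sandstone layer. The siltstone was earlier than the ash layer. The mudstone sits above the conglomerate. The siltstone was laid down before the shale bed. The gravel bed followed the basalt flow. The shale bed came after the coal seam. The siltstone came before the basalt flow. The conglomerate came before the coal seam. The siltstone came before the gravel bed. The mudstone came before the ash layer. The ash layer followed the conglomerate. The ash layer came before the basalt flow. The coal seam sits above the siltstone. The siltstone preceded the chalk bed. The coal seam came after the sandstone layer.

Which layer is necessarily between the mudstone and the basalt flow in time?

the ash layer

Tracing the constraints gives the mudstone → the ash layer → the basalt flow, so the ash layer sits after the mudstone and before the basalt flow.
No other layer is forced both after the mudstone and before the basalt flow.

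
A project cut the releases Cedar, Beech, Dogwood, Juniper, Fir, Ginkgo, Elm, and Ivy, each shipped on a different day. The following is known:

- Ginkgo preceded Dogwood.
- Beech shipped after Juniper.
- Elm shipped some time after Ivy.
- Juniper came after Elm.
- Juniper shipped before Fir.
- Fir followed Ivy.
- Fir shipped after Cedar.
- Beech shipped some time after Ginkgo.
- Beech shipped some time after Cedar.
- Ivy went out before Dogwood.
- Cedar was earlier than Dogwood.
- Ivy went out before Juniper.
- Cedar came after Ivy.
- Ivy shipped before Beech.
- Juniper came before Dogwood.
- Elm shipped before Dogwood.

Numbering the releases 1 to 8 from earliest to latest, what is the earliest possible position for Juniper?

Elm and Ivy must both come before Juniper — 2 forced predecessors.
Nothing else is forced ahead of Juniper, so its earliest slot is position 2 + 1 = 3.

3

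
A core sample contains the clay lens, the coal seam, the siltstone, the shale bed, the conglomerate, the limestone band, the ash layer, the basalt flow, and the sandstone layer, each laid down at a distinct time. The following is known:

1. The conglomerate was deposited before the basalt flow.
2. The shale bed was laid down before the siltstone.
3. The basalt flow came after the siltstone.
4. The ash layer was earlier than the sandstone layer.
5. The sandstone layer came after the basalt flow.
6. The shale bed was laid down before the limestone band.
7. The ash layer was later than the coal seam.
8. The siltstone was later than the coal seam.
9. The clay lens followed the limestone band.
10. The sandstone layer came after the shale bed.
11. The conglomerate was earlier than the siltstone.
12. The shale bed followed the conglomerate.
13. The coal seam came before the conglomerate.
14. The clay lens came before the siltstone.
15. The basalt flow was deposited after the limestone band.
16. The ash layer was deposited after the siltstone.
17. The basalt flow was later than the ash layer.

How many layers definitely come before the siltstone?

5

Directly stated before the siltstone: the clay lens, the coal seam, the conglomerate, and the shale bed.
The limestone band reaches the siltstone via the limestone band → the clay lens → the siltstone.
That's the clay lens, the coal seam, the conglomerate, the limestone band, and the shale bed — 5 in all.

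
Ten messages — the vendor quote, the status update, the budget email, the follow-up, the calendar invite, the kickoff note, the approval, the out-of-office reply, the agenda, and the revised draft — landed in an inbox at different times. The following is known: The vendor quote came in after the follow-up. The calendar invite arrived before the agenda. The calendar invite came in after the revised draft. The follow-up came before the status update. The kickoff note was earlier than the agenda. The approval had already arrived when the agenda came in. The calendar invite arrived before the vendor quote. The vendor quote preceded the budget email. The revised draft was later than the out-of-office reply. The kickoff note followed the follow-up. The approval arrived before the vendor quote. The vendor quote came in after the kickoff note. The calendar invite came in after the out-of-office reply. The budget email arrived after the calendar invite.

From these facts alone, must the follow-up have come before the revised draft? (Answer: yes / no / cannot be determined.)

cannot be determined

No chain of stated constraints runs from the follow-up to the revised draft, and none runs from the revised draft to the follow-up either.
So the relative order of the follow-up and the revised draft is not fixed by the given facts.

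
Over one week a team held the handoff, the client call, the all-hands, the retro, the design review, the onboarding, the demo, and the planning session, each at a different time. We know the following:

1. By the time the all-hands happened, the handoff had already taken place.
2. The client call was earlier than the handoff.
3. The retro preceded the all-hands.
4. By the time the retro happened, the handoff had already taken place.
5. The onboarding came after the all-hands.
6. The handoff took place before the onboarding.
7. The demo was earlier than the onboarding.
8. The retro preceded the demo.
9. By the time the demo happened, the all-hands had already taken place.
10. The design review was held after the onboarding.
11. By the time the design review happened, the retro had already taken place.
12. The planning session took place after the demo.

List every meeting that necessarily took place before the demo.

Directly stated before the demo: the all-hands and the retro.
The client call reaches the demo via the client call → the handoff → the retro → the demo.
The handoff reaches the demo via the handoff → the retro → the demo.

the all-hands, the client call, the handoff, the retro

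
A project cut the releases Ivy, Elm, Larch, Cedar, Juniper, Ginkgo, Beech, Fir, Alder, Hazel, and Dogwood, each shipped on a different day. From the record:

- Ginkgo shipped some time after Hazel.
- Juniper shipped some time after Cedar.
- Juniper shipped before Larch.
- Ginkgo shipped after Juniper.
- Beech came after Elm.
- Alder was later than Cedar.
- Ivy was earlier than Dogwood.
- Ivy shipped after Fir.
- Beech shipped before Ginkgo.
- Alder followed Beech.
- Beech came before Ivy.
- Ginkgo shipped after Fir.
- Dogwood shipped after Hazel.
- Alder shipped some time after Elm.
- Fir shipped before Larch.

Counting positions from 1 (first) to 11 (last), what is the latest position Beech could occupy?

Beech must come before Alder, Dogwood, Ginkgo, and Ivy — 4 releases forced after it.
Everything else can be placed before Beech in some valid order, so Beech can sit as late as position 11 − 4 = 7.

7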